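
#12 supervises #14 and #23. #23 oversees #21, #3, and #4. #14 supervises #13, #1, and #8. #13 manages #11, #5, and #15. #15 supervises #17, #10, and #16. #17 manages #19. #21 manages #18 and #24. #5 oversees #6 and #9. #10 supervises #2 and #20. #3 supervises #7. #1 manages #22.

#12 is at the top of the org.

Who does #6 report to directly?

#6 reports directly to #5.

#5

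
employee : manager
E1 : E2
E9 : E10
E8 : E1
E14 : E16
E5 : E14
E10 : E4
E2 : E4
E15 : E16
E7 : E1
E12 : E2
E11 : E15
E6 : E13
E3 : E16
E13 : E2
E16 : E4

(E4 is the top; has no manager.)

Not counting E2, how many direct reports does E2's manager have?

2

E2 reports to E4. E4's other direct reports are E16, E10 — 2 peers.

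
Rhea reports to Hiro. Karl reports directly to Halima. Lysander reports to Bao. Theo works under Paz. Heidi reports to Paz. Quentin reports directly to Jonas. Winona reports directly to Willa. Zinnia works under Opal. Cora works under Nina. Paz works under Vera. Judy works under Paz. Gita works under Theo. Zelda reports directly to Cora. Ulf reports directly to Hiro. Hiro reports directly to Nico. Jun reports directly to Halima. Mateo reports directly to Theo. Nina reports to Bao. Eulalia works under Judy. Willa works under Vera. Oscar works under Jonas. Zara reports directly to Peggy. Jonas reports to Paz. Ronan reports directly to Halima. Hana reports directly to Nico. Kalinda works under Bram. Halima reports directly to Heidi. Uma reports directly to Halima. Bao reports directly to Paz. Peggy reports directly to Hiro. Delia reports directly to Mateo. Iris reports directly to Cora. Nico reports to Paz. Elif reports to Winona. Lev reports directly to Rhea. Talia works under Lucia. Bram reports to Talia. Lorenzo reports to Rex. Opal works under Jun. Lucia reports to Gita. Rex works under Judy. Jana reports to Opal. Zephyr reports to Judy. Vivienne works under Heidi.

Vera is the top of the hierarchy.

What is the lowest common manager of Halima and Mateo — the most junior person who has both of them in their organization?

Paz

Halima's chain of managers is Heidi, Paz, Vera. Mateo's chain of managers is Theo, Paz, Vera. The first manager that appears in both chains is Paz.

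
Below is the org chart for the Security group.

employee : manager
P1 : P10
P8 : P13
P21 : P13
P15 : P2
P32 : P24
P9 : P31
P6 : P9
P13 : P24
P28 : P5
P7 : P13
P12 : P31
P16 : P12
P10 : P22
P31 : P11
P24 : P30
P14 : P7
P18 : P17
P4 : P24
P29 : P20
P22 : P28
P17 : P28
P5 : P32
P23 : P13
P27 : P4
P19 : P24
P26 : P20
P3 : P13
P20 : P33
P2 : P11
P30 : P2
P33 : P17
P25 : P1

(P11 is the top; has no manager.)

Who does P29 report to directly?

P29 reports directly to P20.

P20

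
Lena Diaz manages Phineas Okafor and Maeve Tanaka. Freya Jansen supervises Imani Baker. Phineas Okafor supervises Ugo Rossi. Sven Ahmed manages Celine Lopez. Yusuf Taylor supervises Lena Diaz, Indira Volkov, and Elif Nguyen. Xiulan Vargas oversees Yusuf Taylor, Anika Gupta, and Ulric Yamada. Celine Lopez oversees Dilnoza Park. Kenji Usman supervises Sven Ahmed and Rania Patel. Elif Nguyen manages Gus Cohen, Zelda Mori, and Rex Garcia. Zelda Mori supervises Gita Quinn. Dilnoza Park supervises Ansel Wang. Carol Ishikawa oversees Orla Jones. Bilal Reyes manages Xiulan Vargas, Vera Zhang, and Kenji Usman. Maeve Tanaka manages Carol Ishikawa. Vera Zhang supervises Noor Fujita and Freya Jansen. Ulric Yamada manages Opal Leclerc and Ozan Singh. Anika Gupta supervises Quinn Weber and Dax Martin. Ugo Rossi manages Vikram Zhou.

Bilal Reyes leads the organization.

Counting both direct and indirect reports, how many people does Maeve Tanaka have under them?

Maeve Tanaka directly manages Carol Ishikawa. Under Carol Ishikawa: Orla Jones (1). That's 2 in total.

2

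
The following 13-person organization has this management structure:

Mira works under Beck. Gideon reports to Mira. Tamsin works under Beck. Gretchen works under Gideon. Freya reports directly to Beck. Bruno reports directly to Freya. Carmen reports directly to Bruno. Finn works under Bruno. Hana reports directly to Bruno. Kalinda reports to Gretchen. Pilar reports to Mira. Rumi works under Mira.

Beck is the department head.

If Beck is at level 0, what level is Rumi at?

2

Chain from Rumi up to Beck: Rumi → Mira → Beck. That is 2 steps up, so Rumi is 2 levels below Beck.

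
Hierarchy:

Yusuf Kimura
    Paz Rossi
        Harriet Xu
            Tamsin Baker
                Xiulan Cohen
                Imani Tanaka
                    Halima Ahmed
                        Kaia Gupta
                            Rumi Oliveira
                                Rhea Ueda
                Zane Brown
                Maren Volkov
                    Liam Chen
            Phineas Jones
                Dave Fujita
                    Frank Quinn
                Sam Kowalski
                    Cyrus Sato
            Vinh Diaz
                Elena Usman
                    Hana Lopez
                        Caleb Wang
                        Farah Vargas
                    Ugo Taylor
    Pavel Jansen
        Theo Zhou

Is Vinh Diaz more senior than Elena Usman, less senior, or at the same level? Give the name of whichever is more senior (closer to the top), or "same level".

Vinh Diaz is 3 levels below Yusuf Kimura; Elena Usman is 4. Vinh Diaz is higher.

Vinh Diaz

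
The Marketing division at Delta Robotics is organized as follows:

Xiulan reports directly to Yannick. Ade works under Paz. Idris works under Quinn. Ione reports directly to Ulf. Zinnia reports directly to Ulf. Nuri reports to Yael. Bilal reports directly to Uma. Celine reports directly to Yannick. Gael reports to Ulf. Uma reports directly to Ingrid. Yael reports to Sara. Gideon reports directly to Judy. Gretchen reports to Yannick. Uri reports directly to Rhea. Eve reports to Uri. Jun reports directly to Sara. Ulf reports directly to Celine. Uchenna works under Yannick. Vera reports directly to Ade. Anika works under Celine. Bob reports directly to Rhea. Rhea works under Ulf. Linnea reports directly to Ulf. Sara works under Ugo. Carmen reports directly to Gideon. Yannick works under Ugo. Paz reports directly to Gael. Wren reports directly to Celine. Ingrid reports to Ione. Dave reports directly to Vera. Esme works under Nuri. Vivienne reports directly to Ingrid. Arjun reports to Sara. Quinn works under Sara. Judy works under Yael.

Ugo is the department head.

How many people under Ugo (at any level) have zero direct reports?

17

The people in Ugo's organization with no one reporting to them are Jun, Esme, Carmen, Arjun, Idris, Gretchen, Xiulan, Uchenna, Wren, Anika, Zinnia, Bilal, Vivienne, Linnea, Eve, Bob, Dave. That is 17.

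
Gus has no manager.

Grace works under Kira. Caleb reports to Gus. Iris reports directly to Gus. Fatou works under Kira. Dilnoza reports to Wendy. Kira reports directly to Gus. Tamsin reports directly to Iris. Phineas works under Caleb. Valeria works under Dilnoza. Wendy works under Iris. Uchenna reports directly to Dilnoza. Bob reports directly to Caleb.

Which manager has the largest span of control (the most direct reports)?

Direct-report counts: Gus has 3; Caleb has 2; Kira has 2; Iris has 2; Wendy has 1; Dilnoza has 2. The largest is 3, held by Gus.

Gus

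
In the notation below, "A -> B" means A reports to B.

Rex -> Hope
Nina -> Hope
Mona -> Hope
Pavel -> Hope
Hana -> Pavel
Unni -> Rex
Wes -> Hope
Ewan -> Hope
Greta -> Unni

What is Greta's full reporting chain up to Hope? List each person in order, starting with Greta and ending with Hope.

Greta reports to Unni. Unni reports to Rex. Rex reports to Hope. Hope is at the top.

Greta -> Unni -> Rex -> Hope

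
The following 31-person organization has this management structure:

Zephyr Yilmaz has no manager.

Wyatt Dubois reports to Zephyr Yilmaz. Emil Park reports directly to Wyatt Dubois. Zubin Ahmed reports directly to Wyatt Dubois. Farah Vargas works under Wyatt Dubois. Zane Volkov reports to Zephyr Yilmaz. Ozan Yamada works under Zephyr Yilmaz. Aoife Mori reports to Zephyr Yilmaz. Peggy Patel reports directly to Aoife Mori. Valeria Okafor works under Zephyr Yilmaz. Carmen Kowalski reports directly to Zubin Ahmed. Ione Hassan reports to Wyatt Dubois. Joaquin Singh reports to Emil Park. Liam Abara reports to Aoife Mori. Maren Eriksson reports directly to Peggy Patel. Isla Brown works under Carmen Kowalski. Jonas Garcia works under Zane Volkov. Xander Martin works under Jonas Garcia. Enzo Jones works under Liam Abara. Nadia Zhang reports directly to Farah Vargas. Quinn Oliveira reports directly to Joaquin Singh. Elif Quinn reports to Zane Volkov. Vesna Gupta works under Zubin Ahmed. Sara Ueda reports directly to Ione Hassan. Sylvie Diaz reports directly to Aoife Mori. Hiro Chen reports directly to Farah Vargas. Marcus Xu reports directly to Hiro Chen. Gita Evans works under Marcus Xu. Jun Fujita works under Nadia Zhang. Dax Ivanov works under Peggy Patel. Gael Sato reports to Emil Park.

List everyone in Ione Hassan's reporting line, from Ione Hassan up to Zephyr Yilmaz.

Ione Hassan -> Wyatt Dubois -> Zephyr Yilmaz

Ione Hassan reports to Wyatt Dubois. Wyatt Dubois reports to Zephyr Yilmaz. Zephyr Yilmaz is at the top.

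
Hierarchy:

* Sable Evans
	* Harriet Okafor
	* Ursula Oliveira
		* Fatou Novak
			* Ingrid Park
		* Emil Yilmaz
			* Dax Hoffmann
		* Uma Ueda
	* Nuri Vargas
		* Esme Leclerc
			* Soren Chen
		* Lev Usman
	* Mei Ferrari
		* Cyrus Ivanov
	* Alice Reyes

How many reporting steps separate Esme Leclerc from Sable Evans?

Chain from Esme Leclerc up to Sable Evans: Esme Leclerc → Nuri Vargas → Sable Evans. That is 2 steps up, so Esme Leclerc is 2 levels below Sable Evans.

2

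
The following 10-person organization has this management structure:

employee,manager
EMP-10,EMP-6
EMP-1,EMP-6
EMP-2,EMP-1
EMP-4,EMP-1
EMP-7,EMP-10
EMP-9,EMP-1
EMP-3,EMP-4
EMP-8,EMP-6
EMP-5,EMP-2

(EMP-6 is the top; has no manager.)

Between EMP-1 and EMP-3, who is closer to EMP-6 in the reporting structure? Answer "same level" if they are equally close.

EMP-1 is 1 level below EMP-6; EMP-3 is 3. EMP-1 is higher.

EMP-1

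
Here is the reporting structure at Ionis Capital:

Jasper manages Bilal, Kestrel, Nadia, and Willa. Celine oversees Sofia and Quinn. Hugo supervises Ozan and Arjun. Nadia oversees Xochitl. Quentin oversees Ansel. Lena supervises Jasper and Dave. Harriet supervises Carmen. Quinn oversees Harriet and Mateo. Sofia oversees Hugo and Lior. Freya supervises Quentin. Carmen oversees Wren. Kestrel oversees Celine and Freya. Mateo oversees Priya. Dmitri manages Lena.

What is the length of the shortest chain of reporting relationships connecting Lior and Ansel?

6

Lior is 3 levels below Kestrel, and Ansel is 3 levels below Kestrel (their lowest common manager). The shortest path runs up from Lior to Kestrel and back down to Ansel: 3 + 3 = 6 links.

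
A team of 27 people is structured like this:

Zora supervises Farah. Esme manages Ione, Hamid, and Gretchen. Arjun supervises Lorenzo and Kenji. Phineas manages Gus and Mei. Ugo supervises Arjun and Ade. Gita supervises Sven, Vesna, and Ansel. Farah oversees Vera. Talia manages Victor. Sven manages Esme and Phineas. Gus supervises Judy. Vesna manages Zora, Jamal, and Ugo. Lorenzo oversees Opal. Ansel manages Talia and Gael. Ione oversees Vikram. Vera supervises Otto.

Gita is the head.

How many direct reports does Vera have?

1

Vera directly manages Otto. That is 1 direct report.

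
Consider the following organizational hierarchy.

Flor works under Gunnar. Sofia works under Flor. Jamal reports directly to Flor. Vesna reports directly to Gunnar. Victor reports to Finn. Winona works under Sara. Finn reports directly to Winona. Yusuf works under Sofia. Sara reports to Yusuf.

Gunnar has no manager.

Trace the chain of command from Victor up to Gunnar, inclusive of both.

Victor -> Finn -> Winona -> Sara -> Yusuf -> Sofia -> Flor -> Gunnar

Victor reports to Finn. Finn reports to Winona. Winona reports to Sara. Sara reports to Yusuf. Yusuf reports to Sofia. Sofia reports to Flor. Flor reports to Gunnar. Gunnar is at the top.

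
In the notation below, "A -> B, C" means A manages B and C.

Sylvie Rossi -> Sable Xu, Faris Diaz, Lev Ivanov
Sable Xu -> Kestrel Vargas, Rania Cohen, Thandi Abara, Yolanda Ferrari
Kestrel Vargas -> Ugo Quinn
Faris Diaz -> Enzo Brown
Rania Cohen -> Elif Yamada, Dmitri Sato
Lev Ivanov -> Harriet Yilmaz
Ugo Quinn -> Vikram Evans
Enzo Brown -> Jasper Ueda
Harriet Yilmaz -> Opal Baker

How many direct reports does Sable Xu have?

Sable Xu directly manages Kestrel Vargas, Rania Cohen, Thandi Abara, Yolanda Ferrari. That is 4 direct reports.

4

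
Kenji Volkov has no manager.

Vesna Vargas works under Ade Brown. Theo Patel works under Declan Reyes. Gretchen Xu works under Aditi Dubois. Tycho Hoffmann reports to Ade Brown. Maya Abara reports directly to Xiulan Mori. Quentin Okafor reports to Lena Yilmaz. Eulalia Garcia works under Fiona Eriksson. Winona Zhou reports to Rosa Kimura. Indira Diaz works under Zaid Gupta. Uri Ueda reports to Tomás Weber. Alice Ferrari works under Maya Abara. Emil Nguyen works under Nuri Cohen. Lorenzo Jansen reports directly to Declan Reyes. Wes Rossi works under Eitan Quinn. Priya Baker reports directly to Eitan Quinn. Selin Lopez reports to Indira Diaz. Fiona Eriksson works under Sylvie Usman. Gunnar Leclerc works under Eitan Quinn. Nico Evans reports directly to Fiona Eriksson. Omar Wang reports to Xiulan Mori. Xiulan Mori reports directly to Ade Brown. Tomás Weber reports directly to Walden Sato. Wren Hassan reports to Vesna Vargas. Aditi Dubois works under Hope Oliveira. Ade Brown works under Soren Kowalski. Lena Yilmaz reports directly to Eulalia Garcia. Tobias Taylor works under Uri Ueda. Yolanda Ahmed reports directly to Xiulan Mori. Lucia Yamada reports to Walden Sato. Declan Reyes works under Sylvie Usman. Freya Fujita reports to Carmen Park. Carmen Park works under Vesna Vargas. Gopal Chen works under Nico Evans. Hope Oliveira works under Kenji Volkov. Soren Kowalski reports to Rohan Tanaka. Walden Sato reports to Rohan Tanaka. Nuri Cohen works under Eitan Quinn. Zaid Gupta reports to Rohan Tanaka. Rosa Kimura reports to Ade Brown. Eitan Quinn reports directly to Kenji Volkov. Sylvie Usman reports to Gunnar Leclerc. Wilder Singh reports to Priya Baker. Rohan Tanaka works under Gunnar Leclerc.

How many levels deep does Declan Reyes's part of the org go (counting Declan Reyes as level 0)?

1

The longest chain under Declan Reyes runs Declan Reyes → Theo Patel, which is 1 level below Declan Reyes.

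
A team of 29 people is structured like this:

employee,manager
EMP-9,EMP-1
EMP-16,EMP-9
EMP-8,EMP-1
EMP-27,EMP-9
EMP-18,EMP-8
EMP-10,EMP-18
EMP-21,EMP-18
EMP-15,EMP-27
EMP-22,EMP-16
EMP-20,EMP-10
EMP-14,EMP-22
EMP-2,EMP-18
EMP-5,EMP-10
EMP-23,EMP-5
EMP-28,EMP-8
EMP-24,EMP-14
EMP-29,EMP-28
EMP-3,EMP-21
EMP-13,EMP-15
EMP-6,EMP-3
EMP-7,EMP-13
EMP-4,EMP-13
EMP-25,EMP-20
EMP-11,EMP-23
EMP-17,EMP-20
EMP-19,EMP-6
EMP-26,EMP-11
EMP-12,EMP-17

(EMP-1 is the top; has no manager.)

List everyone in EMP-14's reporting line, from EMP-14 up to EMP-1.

EMP-14 -> EMP-22 -> EMP-16 -> EMP-9 -> EMP-1

EMP-14 reports to EMP-22. EMP-22 reports to EMP-16. EMP-16 reports to EMP-9. EMP-9 reports to EMP-1. EMP-1 is at the top.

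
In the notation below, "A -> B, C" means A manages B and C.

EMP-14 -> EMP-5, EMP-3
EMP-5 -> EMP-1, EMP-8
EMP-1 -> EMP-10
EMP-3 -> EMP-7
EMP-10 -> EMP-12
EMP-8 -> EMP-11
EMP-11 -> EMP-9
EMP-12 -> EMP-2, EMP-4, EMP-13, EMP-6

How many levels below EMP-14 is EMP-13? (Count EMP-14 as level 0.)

Chain from EMP-13 up to EMP-14: EMP-13 → EMP-12 → EMP-10 → EMP-1 → EMP-5 → EMP-14. That is 5 steps up, so EMP-13 is 5 levels below EMP-14.

5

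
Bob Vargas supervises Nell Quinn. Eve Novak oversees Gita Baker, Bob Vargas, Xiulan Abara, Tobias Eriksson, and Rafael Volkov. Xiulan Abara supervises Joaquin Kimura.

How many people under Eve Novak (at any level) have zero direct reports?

5

The people in Eve Novak's organization with no one reporting to them are Rafael Volkov, Tobias Eriksson, Joaquin Kimura, Nell Quinn, Gita Baker. That is 5.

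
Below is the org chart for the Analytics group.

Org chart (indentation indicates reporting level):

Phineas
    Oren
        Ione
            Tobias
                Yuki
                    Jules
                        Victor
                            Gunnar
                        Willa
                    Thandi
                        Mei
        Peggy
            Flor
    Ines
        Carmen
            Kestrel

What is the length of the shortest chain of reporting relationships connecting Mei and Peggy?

6

Mei is 5 levels below Oren, and Peggy is 1 level below Oren (their lowest common manager). The shortest path runs up from Mei to Oren and back down to Peggy: 5 + 1 = 6 links.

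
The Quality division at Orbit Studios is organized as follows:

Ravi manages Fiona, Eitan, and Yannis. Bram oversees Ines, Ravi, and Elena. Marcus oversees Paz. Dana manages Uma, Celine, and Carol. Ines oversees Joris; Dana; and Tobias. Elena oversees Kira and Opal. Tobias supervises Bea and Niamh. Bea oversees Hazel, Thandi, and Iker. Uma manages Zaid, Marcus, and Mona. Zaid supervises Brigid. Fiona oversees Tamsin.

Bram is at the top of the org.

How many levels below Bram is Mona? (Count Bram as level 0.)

4

Chain from Mona up to Bram: Mona → Uma → Dana → Ines → Bram. That is 4 steps up, so Mona is 4 levels below Bram.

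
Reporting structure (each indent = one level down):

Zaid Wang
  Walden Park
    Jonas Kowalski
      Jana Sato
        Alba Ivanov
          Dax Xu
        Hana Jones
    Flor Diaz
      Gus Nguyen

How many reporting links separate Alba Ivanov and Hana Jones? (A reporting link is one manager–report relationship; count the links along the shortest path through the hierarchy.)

2

Alba Ivanov is 1 level below Jana Sato, and Hana Jones is 1 level below Jana Sato (their lowest common manager). The shortest path runs up from Alba Ivanov to Jana Sato and back down to Hana Jones: 1 + 1 = 2 links.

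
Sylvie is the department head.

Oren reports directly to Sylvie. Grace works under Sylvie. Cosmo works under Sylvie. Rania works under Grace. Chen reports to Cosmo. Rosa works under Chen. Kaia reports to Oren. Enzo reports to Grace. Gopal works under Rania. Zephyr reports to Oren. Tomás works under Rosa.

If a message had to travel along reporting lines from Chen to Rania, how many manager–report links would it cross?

Chen is 2 levels below Sylvie, and Rania is 2 levels below Sylvie (their lowest common manager). The shortest path runs up from Chen to Sylvie and back down to Rania: 2 + 2 = 4 links.

4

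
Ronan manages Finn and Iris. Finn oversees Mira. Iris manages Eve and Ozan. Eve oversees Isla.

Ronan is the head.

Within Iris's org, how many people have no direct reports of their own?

The people in Iris's organization with no one reporting to them are Ozan, Isla. That is 2.

2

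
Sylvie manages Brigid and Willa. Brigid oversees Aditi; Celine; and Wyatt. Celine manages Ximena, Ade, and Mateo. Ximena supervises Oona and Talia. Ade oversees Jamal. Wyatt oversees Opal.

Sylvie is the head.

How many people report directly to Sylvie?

2

Sylvie directly manages Brigid, Willa. That is 2 direct reports.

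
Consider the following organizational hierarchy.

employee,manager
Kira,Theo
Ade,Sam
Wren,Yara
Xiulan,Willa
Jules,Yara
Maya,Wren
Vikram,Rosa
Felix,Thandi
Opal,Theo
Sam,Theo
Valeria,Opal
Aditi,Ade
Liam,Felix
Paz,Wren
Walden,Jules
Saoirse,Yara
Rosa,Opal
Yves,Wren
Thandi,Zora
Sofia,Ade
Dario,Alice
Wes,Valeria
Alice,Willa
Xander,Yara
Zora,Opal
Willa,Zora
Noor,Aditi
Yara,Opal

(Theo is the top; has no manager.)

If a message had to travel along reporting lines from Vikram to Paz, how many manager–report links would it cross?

Vikram is 2 levels below Opal, and Paz is 3 levels below Opal (their lowest common manager). The shortest path runs up from Vikram to Opal and back down to Paz: 2 + 3 = 5 links.

5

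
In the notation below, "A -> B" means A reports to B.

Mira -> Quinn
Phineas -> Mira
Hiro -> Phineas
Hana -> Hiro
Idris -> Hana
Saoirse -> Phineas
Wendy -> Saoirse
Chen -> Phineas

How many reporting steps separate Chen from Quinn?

3

Chain from Chen up to Quinn: Chen → Phineas → Mira → Quinn. That is 3 steps up, so Chen is 3 levels below Quinn.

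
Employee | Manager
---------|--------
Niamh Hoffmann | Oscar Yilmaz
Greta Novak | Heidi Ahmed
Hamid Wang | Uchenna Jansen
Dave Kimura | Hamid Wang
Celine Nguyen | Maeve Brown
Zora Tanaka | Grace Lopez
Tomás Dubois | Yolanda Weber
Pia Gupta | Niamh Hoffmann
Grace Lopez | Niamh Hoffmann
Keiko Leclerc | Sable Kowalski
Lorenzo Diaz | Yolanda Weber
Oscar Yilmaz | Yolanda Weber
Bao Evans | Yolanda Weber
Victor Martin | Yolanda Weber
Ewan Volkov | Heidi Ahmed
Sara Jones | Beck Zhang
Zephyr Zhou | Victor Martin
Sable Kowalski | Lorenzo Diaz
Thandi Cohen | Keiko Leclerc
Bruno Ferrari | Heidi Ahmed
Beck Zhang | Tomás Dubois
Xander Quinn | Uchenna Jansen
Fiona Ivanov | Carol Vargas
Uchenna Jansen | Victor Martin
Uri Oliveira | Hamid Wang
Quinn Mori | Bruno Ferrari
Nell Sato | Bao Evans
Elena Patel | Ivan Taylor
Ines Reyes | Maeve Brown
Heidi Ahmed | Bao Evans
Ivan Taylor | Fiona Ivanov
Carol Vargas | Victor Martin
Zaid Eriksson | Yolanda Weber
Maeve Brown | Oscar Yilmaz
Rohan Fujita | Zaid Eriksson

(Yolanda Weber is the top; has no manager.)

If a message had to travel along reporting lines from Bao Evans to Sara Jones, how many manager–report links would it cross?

Bao Evans is 1 level below Yolanda Weber, and Sara Jones is 3 levels below Yolanda Weber (their lowest common manager). The shortest path runs up from Bao Evans to Yolanda Weber and back down to Sara Jones: 1 + 3 = 4 links.

4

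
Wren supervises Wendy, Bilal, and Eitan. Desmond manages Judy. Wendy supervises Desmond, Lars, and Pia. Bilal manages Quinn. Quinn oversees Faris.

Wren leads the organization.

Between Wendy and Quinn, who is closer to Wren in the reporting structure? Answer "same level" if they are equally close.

Wendy is 1 level below Wren; Quinn is 2. Wendy is higher.

Wendy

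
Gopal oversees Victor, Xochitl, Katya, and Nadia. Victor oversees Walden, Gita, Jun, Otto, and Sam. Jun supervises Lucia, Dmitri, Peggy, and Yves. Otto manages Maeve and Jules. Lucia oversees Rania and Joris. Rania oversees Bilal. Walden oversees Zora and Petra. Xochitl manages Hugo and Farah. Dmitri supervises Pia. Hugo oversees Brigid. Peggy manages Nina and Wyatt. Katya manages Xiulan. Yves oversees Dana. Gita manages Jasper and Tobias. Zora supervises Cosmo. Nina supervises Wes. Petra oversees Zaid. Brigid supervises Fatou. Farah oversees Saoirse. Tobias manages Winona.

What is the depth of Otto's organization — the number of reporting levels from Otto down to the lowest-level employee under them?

The longest chain under Otto runs Otto → Jules, which is 1 level below Otto.

1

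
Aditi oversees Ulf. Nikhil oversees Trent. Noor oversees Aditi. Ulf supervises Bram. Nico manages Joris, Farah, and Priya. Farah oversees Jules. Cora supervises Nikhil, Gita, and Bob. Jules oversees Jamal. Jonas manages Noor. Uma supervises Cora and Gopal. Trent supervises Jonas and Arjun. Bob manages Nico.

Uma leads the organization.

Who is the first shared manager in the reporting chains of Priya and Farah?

Priya's chain of managers is Nico, Bob, Cora, Uma. Farah's chain of managers is Nico, Bob, Cora, Uma. The first manager that appears in both chains is Nico.

Nico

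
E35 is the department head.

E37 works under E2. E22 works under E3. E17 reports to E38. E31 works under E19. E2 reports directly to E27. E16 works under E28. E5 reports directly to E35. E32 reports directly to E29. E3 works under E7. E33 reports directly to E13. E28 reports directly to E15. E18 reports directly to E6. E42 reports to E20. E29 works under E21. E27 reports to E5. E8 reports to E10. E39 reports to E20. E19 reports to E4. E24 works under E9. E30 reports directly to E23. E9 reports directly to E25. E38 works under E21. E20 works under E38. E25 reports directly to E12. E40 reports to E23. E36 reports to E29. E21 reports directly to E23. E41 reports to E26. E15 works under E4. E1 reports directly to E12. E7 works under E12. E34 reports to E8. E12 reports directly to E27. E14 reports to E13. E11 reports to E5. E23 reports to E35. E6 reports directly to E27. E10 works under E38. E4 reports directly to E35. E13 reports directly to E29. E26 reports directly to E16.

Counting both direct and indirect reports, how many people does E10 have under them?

2

E10 directly manages E8. Under E8: E34 (1). That's 2 in total.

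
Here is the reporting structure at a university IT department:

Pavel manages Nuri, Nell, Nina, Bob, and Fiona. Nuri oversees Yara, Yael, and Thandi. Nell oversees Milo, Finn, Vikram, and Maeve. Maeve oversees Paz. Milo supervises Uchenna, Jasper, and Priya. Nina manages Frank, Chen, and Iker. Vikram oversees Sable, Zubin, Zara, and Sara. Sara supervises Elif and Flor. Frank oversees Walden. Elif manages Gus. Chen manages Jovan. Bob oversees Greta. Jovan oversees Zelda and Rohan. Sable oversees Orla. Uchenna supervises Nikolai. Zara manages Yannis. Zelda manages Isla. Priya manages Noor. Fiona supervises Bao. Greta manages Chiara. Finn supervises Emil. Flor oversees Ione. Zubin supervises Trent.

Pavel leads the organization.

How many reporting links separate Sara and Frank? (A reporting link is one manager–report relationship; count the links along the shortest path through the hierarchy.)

5

Sara is 3 levels below Pavel, and Frank is 2 levels below Pavel (their lowest common manager). The shortest path runs up from Sara to Pavel and back down to Frank: 3 + 2 = 5 links.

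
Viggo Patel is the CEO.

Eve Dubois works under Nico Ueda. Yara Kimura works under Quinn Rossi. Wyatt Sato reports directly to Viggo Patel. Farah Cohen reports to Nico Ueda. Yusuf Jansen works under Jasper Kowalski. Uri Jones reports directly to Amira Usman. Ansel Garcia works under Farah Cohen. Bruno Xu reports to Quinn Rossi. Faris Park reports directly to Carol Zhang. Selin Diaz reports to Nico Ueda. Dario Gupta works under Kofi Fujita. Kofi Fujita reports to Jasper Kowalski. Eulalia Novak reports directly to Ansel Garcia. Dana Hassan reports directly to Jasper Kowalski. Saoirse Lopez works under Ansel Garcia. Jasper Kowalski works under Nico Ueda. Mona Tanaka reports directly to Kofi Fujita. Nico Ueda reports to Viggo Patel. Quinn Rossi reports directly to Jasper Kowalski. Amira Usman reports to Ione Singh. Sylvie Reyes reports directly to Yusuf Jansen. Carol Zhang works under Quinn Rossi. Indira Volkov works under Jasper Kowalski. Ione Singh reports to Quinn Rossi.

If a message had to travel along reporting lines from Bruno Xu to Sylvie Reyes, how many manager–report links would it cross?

Bruno Xu is 2 levels below Jasper Kowalski, and Sylvie Reyes is 2 levels below Jasper Kowalski (their lowest common manager). The shortest path runs up from Bruno Xu to Jasper Kowalski and back down to Sylvie Reyes: 2 + 2 = 4 links.

4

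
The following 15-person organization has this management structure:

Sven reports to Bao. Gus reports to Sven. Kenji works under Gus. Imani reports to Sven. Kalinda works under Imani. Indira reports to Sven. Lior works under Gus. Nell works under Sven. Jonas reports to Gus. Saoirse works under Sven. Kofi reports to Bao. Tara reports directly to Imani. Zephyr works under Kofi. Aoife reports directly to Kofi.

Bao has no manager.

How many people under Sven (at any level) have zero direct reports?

The people in Sven's organization with no one reporting to them are Saoirse, Nell, Indira, Tara, Kalinda, Jonas, Lior, Kenji. That is 8.

8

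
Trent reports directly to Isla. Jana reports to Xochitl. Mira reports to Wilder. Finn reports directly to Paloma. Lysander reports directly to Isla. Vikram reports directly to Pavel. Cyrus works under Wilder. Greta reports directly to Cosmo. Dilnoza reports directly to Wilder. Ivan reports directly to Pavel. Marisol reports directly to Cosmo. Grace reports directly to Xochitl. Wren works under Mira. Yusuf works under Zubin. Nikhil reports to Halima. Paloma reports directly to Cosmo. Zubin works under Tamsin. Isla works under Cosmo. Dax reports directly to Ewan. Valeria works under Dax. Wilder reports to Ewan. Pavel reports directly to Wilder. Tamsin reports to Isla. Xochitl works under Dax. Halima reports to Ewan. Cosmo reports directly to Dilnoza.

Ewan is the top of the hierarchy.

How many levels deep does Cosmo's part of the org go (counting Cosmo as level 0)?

The longest chain under Cosmo runs Cosmo → Isla → Tamsin → Zubin → Yusuf, which is 4 levels below Cosmo.

4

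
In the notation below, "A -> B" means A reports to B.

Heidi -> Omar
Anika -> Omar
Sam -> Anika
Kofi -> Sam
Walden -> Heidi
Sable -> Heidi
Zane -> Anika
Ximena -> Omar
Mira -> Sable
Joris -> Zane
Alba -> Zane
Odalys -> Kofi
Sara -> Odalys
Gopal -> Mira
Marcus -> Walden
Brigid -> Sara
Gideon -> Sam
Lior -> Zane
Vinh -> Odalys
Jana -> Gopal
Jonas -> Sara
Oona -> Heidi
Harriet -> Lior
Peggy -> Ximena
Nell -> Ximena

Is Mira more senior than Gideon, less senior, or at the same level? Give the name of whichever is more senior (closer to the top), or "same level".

same level

Both Mira and Gideon are 3 levels below Omar.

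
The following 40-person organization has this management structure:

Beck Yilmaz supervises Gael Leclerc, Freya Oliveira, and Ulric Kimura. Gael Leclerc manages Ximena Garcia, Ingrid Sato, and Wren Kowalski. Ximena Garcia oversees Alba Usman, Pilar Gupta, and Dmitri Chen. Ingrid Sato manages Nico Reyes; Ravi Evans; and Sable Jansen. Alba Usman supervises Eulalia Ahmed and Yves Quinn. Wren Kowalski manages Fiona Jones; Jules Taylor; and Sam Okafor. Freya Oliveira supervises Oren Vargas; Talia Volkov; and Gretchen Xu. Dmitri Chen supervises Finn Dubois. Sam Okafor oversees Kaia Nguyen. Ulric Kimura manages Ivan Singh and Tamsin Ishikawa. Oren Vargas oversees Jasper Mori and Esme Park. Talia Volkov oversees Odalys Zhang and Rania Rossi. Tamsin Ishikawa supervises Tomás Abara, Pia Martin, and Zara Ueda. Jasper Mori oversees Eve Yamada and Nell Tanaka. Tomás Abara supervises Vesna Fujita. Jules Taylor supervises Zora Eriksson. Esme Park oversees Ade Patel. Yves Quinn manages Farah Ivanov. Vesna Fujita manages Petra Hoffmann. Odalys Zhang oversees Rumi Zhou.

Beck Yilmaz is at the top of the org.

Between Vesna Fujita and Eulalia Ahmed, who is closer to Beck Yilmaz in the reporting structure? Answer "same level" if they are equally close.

same level

Both Vesna Fujita and Eulalia Ahmed are 4 levels below Beck Yilmaz.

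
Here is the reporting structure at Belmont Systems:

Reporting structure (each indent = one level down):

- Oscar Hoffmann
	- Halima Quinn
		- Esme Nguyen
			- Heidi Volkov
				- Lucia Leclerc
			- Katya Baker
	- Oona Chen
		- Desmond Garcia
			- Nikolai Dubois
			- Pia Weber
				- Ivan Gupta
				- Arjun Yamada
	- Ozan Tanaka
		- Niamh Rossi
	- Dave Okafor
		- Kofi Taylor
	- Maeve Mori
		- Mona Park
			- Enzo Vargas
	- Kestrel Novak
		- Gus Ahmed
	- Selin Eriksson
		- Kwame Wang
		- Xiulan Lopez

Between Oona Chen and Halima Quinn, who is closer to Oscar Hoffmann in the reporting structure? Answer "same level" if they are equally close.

Both Oona Chen and Halima Quinn are 1 level below Oscar Hoffmann.

same level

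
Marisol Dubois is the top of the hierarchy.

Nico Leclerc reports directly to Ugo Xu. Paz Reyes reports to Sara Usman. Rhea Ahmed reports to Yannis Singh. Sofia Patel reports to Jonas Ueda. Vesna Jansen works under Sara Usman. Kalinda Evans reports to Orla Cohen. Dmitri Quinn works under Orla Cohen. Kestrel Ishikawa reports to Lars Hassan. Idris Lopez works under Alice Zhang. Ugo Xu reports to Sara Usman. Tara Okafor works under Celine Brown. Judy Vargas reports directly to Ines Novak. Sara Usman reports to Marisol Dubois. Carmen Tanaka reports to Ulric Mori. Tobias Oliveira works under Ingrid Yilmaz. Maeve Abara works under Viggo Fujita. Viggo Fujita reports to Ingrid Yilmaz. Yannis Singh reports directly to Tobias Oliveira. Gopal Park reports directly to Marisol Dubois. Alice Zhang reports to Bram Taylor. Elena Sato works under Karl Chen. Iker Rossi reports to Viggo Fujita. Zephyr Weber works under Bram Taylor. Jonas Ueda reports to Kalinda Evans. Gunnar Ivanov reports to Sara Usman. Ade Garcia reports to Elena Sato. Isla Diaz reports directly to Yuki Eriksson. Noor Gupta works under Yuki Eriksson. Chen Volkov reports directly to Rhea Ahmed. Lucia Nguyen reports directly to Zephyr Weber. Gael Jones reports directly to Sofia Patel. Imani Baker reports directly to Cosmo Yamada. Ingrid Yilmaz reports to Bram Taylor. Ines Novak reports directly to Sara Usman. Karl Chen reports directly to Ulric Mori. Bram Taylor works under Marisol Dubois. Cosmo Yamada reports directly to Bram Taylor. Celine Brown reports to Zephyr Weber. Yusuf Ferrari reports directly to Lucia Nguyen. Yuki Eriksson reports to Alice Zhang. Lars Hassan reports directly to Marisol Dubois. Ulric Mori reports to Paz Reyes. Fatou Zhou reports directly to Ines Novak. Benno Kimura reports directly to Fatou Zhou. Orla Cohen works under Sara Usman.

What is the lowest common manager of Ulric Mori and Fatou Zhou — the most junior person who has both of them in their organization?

Ulric Mori's chain of managers is Paz Reyes, Sara Usman, Marisol Dubois. Fatou Zhou's chain of managers is Ines Novak, Sara Usman, Marisol Dubois. The first manager that appears in both chains is Sara Usman.

Sara Usman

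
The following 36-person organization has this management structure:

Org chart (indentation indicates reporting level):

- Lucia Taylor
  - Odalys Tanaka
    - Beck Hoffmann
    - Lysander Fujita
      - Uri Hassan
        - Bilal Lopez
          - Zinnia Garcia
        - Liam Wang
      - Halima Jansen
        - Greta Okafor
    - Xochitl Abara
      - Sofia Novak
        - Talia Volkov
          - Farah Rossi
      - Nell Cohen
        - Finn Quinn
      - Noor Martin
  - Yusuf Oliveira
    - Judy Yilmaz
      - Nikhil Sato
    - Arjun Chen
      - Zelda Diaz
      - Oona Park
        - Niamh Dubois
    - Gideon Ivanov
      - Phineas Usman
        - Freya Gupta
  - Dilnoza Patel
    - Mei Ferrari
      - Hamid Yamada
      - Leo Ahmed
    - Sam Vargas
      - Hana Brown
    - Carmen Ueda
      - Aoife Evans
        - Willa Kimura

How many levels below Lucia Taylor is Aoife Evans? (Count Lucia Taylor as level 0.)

Chain from Aoife Evans up to Lucia Taylor: Aoife Evans → Carmen Ueda → Dilnoza Patel → Lucia Taylor. That is 3 steps up, so Aoife Evans is 3 levels below Lucia Taylor.

3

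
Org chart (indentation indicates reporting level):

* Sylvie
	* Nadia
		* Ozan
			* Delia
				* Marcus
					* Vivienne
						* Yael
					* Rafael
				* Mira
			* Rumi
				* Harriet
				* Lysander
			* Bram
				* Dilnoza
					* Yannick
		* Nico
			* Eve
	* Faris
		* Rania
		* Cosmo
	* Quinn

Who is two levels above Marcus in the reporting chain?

Ozan

Marcus reports to Delia, and Delia reports to Ozan. So Marcus's skip-level manager is Ozan.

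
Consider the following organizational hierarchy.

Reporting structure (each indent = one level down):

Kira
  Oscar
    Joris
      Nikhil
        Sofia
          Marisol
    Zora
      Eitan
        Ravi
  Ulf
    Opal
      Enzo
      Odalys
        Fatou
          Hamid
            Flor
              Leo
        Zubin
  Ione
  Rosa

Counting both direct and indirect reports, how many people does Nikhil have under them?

2

Nikhil directly manages Sofia. Under Sofia: Marisol (1). That's 2 in total.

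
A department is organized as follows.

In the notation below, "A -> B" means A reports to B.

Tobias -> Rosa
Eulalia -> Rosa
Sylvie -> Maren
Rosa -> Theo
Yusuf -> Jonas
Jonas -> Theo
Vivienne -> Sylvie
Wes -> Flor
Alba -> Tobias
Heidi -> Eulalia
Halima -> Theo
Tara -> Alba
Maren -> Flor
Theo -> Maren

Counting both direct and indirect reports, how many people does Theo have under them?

Theo directly manages Rosa, Jonas, Halima. Under Rosa: Eulalia, Heidi, Tobias, Alba, Tara (5). Under Jonas: Yusuf (1). Halima has no reports. So Theo's organization is 3 direct reports plus everyone under them: 6 + 2 + 1 = 9.

9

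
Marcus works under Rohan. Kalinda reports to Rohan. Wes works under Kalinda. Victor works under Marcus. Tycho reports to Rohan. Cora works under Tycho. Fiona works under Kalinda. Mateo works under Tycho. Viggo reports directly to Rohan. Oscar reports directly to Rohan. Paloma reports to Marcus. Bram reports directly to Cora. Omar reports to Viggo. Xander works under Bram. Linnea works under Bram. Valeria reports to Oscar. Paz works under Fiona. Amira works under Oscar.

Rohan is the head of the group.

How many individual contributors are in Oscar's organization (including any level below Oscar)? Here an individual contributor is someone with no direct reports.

The people in Oscar's organization with no one reporting to them are Amira, Valeria. That is 2.

2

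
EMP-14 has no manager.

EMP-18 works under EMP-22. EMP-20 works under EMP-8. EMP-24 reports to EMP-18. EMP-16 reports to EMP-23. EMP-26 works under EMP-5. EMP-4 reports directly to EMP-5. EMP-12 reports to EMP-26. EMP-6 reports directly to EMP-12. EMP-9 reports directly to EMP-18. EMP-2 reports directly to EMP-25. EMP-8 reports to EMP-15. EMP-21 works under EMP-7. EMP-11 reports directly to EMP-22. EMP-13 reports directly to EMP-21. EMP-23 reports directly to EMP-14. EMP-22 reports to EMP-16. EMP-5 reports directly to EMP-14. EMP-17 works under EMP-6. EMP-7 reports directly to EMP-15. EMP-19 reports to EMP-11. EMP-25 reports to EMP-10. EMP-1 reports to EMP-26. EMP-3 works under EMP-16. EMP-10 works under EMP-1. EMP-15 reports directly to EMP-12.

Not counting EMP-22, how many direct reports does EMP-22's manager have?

1

EMP-22 reports to EMP-16. EMP-16's other direct reports are EMP-3 — 1 peer.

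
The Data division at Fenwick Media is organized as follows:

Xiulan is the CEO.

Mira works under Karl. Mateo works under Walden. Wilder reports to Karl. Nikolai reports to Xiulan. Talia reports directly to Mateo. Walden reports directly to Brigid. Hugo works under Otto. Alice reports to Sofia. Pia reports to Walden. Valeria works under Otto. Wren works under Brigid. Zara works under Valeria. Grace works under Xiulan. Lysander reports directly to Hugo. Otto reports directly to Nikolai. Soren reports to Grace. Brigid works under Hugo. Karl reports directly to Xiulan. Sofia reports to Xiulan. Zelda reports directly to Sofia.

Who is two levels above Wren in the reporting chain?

Wren reports to Brigid, and Brigid reports to Hugo. So Wren's skip-level manager is Hugo.

Hugo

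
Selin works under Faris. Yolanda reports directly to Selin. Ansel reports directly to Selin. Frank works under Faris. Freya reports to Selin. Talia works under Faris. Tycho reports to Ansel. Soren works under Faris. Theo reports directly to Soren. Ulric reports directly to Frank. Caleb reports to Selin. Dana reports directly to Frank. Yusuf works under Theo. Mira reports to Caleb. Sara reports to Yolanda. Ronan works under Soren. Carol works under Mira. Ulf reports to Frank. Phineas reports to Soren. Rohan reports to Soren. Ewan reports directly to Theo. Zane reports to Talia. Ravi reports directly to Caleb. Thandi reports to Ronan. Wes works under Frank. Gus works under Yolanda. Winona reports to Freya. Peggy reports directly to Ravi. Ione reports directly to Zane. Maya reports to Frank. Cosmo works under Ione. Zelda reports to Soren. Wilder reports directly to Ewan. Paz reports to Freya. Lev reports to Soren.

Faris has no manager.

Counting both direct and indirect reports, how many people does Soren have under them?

Soren directly manages Theo, Ronan, Phineas, Rohan, Zelda, Lev. Under Theo: Ewan, Wilder, Yusuf (3). Under Ronan: Thandi (1). Phineas has no reports. Rohan has no reports. Zelda has no reports. Lev has no reports. So Soren's organization is 6 direct reports plus everyone under them: 4 + 2 + 1 + 1 + 1 + 1 = 10.

10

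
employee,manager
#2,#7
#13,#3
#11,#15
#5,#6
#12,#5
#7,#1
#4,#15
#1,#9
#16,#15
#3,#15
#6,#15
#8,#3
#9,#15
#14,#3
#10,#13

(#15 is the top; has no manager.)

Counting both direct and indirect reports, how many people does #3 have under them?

#3 directly manages #13, #8, #14. Under #13: #10 (1). #8 has no reports. #14 has no reports. So #3's organization is 3 direct reports plus everyone under them: 2 + 1 + 1 = 4.

4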